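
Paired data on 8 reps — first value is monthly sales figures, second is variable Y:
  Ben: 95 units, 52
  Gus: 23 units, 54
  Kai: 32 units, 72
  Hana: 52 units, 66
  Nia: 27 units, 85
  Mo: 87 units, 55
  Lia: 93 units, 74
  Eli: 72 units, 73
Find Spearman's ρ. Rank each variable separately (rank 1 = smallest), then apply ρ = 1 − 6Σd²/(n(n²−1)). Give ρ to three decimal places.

-0.190

Ranks of variable 1: 8, 1, 3, 4, 2, 6, 7, 5
Ranks of variable 2: 1, 2, 5, 4, 8, 3, 7, 6
d = r₁ − r₂: 7, -1, -2, 0, -6, 3, 0, -1
d²: 49, 1, 4, 0, 36, 9, 0, 1; Σd² = 100
ρ = 1 − 6·100/(8·63) = 1 − 600/504 = -0.190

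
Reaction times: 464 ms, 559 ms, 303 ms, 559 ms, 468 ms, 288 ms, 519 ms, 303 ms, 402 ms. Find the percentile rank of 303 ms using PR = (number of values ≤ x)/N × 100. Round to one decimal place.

N = 9.
Strictly below 303: 1. Equal to 303: 2.
PR = 3/9 × 100 = 33.3

33.3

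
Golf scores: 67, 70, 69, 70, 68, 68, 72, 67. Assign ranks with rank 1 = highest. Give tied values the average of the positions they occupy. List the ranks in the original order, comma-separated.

Sorted (descending): 72, 70, 70, 69, 68, 68, 67, 67
The 2 values of 70 occupy positions 2–3 → average rank (2+3)/2 = 2.5.
The 2 values of 68 occupy positions 5–6 → average rank (5+6)/2 = 5.5.
The 2 values of 67 occupy positions 7–8 → average rank (7+8)/2 = 7.5.

7.5, 2.5, 4, 2.5, 5.5, 5.5, 1, 7.5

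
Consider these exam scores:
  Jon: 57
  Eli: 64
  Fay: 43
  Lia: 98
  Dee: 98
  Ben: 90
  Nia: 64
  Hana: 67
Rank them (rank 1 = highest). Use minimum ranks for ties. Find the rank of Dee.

Sorted (descending): 98, 98, 90, 67, 64, 64, 57, 43
The 2 values of 98 occupy positions 1–2 → each gets rank 1.
The 2 values of 64 occupy positions 5–6 → each gets rank 5.
Dee has value 98 → rank 1.

1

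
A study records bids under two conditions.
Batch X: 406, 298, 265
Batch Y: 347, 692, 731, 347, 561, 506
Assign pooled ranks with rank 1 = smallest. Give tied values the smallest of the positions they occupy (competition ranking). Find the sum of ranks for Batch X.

8

Sorted (ascending): 265, 298, 347, 347, 406, 506, 561, 692, 731
The 2 values of 347 occupy positions 3–4 → each gets rank 3.
Batch X values → pooled ranks: 406→5, 298→2, 265→1
Rank sum = 5 + 2 + 1 = 8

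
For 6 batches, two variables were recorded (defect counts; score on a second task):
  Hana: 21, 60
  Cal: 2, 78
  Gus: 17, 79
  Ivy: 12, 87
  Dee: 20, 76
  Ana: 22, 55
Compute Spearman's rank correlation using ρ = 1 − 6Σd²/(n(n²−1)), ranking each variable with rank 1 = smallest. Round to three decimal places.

-0.829

Ranks of variable 1: 5, 1, 3, 2, 4, 6
Ranks of variable 2: 2, 4, 5, 6, 3, 1
d = r₁ − r₂: 3, -3, -2, -4, 1, 5
d²: 9, 9, 4, 16, 1, 25; Σd² = 64
ρ = 1 − 6·64/(6·35) = 1 − 384/210 = -0.829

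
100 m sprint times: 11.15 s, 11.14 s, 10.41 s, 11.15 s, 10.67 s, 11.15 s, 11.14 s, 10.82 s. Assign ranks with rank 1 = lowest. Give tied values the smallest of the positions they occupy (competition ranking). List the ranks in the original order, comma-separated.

6, 4, 1, 6, 2, 6, 4, 3

Sorted (ascending): 10.41, 10.67, 10.82, 11.14, 11.14, 11.15, 11.15, 11.15
The 2 values of 11.14 occupy positions 4–5 → each gets rank 4.
The 3 values of 11.15 occupy positions 6–8 → each gets rank 6.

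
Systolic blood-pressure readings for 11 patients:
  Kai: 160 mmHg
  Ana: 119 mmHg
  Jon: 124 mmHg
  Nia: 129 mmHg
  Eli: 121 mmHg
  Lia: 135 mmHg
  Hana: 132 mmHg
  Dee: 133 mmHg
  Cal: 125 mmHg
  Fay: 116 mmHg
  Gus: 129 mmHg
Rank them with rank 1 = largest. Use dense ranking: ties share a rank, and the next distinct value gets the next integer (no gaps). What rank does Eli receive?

Sorted (descending): 160, 135, 133, 132, 129, 129, 125, 124, 121, 119, 116
The 2 values of 129 share dense rank 5.
Remaining distinct values take the next consecutive integers.
Eli has value 121 mmHg → rank 8.

8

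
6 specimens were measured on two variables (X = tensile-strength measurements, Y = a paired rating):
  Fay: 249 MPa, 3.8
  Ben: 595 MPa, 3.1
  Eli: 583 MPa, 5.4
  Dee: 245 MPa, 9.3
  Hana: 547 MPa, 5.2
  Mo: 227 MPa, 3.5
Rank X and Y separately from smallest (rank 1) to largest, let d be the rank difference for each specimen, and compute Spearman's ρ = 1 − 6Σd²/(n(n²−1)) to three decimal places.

-0.200

Ranks of variable 1: 3, 6, 5, 2, 4, 1
Ranks of variable 2: 3, 1, 5, 6, 4, 2
d = r₁ − r₂: 0, 5, 0, -4, 0, -1
d²: 0, 25, 0, 16, 0, 1; Σd² = 42
ρ = 1 − 6·42/(6·35) = 1 − 252/210 = -0.200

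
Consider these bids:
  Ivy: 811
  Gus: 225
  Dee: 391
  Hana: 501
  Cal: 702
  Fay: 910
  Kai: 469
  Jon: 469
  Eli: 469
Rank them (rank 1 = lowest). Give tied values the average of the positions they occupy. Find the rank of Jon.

Sorted (ascending): 225, 391, 469, 469, 469, 501, 702, 811, 910
The 3 values of 469 occupy positions 3–5 → average rank 4.
Jon has value 469 → rank 4.

4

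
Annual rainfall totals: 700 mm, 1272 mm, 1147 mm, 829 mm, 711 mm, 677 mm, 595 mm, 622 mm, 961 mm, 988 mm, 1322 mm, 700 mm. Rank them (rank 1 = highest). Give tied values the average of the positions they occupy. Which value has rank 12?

Sorted (descending): 1322, 1272, 1147, 988, 961, 829, 711, 700, 700, 677, 622, 595
The 2 values of 700 occupy positions 8–9 → average rank (8+9)/2 = 8.5.
Rank 12 → value 595.

595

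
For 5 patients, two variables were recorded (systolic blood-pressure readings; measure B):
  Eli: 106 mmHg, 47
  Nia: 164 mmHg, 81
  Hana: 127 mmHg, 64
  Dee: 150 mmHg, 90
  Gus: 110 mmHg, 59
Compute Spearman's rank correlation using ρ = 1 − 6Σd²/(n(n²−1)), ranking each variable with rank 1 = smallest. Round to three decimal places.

0.900

Ranks of variable 1: 1, 5, 3, 4, 2
Ranks of variable 2: 1, 4, 3, 5, 2
d = r₁ − r₂: 0, 1, 0, -1, 0
d²: 0, 1, 0, 1, 0; Σd² = 2
ρ = 1 − 6·2/(5·24) = 1 − 12/120 = 0.900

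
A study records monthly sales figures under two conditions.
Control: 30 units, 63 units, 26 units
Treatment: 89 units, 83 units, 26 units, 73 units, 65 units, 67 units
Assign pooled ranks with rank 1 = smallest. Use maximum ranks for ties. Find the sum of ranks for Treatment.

Sorted (ascending): 26, 26, 30, 63, 65, 67, 73, 83, 89
The 2 values of 26 occupy positions 1–2 → each gets rank 2.
Treatment values → pooled ranks: 89→9, 83→8, 26→2, 73→7, 65→5, 67→6
Rank sum = 9 + 8 + 2 + 7 + 5 + 6 = 37

37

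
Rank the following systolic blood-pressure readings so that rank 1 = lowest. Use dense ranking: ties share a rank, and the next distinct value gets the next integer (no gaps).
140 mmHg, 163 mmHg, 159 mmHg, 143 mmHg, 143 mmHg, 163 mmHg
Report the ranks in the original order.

Sorted (ascending): 140, 143, 143, 159, 163, 163
The 2 values of 143 share dense rank 2.
The 2 values of 163 share dense rank 4.
Remaining distinct values take the next consecutive integers.

1, 4, 3, 2, 2, 4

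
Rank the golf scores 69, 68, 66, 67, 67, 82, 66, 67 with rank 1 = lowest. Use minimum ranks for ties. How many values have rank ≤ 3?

5

Sorted (ascending): 66, 66, 67, 67, 67, 68, 69, 82
The 2 values of 66 occupy positions 1–2 → each gets rank 1.
The 3 values of 67 occupy positions 3–5 → each gets rank 3.
Ranks ≤ 3: {1, 1, 3, 3, 3} → 5 values.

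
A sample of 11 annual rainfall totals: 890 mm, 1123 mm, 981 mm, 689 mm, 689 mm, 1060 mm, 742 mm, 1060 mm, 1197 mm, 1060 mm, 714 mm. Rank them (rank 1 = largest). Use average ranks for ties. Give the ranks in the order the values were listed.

Sorted (descending): 1197, 1123, 1060, 1060, 1060, 981, 890, 742, 714, 689, 689
The 3 values of 1060 occupy positions 3–5 → average rank 4.
The 2 values of 689 occupy positions 10–11 → average rank (10+11)/2 = 10.5.

7, 2, 6, 10.5, 10.5, 4, 8, 4, 1, 4, 9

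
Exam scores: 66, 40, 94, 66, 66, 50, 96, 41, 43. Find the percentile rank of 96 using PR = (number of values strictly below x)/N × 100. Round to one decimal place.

88.9

N = 9.
Strictly below 96: 8. Equal to 96: 1.
PR = 8/9 × 100 = 88.9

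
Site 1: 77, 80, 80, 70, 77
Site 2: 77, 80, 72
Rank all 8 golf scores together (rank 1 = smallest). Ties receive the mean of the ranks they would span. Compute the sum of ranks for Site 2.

Sorted (ascending): 70, 72, 77, 77, 77, 80, 80, 80
The 3 values of 77 occupy positions 3–5 → average rank 4.
The 3 values of 80 occupy positions 6–8 → average rank 7.
Site 2 values → pooled ranks: 77→4, 80→7, 72→2
Rank sum = 4 + 7 + 2 = 13

13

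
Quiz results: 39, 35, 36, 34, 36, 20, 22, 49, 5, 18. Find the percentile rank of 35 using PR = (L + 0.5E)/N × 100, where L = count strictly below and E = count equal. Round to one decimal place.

N = 10.
Strictly below 35: 5. Equal to 35: 1.
PR = (5 + 0.5·1)/10 × 100 = 55.0

55.0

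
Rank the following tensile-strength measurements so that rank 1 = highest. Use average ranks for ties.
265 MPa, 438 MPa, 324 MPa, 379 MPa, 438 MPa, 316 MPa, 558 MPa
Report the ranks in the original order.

7, 2.5, 5, 4, 2.5, 6, 1

Sorted (descending): 558, 438, 438, 379, 324, 316, 265
The 2 values of 438 occupy positions 2–3 → average rank (2+3)/2 = 2.5.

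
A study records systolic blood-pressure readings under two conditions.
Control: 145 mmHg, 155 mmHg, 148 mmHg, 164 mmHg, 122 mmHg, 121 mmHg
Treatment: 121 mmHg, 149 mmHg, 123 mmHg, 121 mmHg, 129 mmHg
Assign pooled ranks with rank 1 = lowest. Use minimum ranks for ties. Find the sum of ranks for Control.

Sorted (ascending): 121, 121, 121, 122, 123, 129, 145, 148, 149, 155, 164
The 3 values of 121 occupy positions 1–3 → each gets rank 1.
Control values → pooled ranks: 145→7, 155→10, 148→8, 164→11, 122→4, 121→1
Rank sum = 7 + 10 + 8 + 11 + 4 + 1 = 41

41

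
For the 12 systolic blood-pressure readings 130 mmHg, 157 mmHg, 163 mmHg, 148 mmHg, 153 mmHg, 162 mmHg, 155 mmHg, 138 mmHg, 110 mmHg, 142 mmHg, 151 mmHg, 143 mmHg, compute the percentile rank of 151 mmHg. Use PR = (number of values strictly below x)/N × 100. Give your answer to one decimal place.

N = 12.
Strictly below 151: 6. Equal to 151: 1.
PR = 6/12 × 100 = 50.0

50.0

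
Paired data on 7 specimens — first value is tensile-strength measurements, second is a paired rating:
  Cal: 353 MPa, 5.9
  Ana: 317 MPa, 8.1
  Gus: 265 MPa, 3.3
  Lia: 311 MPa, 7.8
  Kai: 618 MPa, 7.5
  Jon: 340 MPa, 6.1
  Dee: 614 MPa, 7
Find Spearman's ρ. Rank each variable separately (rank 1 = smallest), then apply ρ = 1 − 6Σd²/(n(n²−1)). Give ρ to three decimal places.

Ranks of variable 1: 5, 3, 1, 2, 7, 4, 6
Ranks of variable 2: 2, 7, 1, 6, 5, 3, 4
d = r₁ − r₂: 3, -4, 0, -4, 2, 1, 2
d²: 9, 16, 0, 16, 4, 1, 4; Σd² = 50
ρ = 1 − 6·50/(7·48) = 1 − 300/336 = 0.107

0.107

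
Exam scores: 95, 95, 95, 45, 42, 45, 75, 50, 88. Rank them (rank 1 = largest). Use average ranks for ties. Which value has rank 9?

Sorted (descending): 95, 95, 95, 88, 75, 50, 45, 45, 42
The 3 values of 95 occupy positions 1–3 → average rank 2.
The 2 values of 45 occupy positions 7–8 → average rank (7+8)/2 = 7.5.
Rank 9 → value 42.

42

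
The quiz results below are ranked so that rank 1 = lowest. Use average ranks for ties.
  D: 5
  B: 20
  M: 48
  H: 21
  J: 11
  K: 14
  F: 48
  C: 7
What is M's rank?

7.5

Sorted (ascending): 5, 7, 11, 14, 20, 21, 48, 48
The 2 values of 48 occupy positions 7–8 → average rank (7+8)/2 = 7.5.
M has value 48 → rank 7.5.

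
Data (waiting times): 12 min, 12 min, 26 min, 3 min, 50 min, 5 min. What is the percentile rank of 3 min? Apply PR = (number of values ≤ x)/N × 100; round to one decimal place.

N = 6.
Strictly below 3: 0. Equal to 3: 1.
PR = 1/6 × 100 = 16.7

16.7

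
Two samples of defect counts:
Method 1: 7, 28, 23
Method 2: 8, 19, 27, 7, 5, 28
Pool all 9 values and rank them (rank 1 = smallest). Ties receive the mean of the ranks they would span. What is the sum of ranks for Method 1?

Sorted (ascending): 5, 7, 7, 8, 19, 23, 27, 28, 28
The 2 values of 7 occupy positions 2–3 → average rank (2+3)/2 = 2.5.
The 2 values of 28 occupy positions 8–9 → average rank (8+9)/2 = 8.5.
Method 1 values → pooled ranks: 7→2.5, 28→8.5, 23→6
Rank sum = 2.5 + 8.5 + 6 = 17

17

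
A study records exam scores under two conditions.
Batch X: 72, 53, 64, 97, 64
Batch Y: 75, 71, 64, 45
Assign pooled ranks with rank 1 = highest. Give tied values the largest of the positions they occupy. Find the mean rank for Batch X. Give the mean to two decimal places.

Sorted (descending): 97, 75, 72, 71, 64, 64, 64, 53, 45
The 3 values of 64 occupy positions 5–7 → each gets rank 7.
Batch X values → pooled ranks: 72→3, 53→8, 64→7, 97→1, 64→7
Mean rank = (3 + 8 + 7 + 1 + 7) / 5 = 5.20

5.20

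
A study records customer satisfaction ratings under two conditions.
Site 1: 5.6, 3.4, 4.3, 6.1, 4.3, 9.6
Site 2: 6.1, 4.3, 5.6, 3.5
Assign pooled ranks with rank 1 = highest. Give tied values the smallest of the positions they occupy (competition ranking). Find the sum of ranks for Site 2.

21

Sorted (descending): 9.6, 6.1, 6.1, 5.6, 5.6, 4.3, 4.3, 4.3, 3.5, 3.4
The 2 values of 6.1 occupy positions 2–3 → each gets rank 2.
The 2 values of 5.6 occupy positions 4–5 → each gets rank 4.
The 3 values of 4.3 occupy positions 6–8 → each gets rank 6.
Site 2 values → pooled ranks: 6.1→2, 4.3→6, 5.6→4, 3.5→9
Rank sum = 2 + 6 + 4 + 9 = 21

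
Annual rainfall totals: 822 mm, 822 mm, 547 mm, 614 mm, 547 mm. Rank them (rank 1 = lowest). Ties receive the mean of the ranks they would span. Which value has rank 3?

614

Sorted (ascending): 547, 547, 614, 822, 822
The 2 values of 547 occupy positions 1–2 → average rank (1+2)/2 = 1.5.
The 2 values of 822 occupy positions 4–5 → average rank (4+5)/2 = 4.5.
Rank 3 → value 614.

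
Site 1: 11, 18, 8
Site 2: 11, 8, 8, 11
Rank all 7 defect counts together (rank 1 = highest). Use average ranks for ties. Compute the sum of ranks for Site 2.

Sorted (descending): 18, 11, 11, 11, 8, 8, 8
The 3 values of 11 occupy positions 2–4 → average rank 3.
The 3 values of 8 occupy positions 5–7 → average rank 6.
Site 2 values → pooled ranks: 11→3, 8→6, 8→6, 11→3
Rank sum = 3 + 6 + 6 + 3 = 18

18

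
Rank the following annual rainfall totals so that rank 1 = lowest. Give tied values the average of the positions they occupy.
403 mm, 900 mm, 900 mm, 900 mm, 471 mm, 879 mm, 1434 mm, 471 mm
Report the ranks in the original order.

1, 6, 6, 6, 2.5, 4, 8, 2.5

Sorted (ascending): 403, 471, 471, 879, 900, 900, 900, 1434
The 2 values of 471 occupy positions 2–3 → average rank (2+3)/2 = 2.5.
The 3 values of 900 occupy positions 5–7 → average rank 6.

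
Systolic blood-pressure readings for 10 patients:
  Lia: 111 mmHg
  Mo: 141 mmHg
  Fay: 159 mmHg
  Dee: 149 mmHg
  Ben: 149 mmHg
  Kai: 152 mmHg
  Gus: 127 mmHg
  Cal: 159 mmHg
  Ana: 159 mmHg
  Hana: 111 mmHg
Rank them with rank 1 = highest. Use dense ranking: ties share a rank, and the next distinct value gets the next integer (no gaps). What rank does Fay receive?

1

Sorted (descending): 159, 159, 159, 152, 149, 149, 141, 127, 111, 111
The 3 values of 159 share dense rank 1.
The 2 values of 149 share dense rank 3.
The 2 values of 111 share dense rank 6.
Remaining distinct values take the next consecutive integers.
Fay has value 159 mmHg → rank 1.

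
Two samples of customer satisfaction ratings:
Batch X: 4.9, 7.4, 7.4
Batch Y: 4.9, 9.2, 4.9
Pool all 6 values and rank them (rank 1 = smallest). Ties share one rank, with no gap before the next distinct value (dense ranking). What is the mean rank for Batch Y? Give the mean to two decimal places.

1.67

Sorted (ascending): 4.9, 4.9, 4.9, 7.4, 7.4, 9.2
The 3 values of 4.9 share dense rank 1.
The 2 values of 7.4 share dense rank 2.
Remaining distinct values take the next consecutive integers.
Batch Y values → pooled ranks: 4.9→1, 9.2→3, 4.9→1
Mean rank = (1 + 3 + 1) / 3 = 1.67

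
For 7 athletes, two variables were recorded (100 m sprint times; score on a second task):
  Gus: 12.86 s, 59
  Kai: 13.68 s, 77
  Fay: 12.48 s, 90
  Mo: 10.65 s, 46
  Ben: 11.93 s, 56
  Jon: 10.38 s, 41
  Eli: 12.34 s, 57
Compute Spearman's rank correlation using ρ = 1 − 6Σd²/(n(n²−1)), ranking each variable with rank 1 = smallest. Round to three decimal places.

Ranks of variable 1: 6, 7, 5, 2, 3, 1, 4
Ranks of variable 2: 5, 6, 7, 2, 3, 1, 4
d = r₁ − r₂: 1, 1, -2, 0, 0, 0, 0
d²: 1, 1, 4, 0, 0, 0, 0; Σd² = 6
ρ = 1 − 6·6/(7·48) = 1 − 36/336 = 0.893

0.893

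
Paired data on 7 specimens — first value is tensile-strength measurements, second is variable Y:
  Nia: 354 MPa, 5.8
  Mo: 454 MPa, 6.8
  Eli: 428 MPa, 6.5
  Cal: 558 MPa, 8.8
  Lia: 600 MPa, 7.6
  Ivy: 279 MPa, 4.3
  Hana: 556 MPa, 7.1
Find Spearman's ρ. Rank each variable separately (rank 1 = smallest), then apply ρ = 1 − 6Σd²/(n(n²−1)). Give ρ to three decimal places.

0.964

Ranks of variable 1: 2, 4, 3, 6, 7, 1, 5
Ranks of variable 2: 2, 4, 3, 7, 6, 1, 5
d = r₁ − r₂: 0, 0, 0, -1, 1, 0, 0
d²: 0, 0, 0, 1, 1, 0, 0; Σd² = 2
ρ = 1 − 6·2/(7·48) = 1 − 12/336 = 0.964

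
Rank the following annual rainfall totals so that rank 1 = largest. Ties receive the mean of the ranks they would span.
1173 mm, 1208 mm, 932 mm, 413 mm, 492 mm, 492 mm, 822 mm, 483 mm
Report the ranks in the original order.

2, 1, 3, 8, 5.5, 5.5, 4, 7

Sorted (descending): 1208, 1173, 932, 822, 492, 492, 483, 413
The 2 values of 492 occupy positions 5–6 → average rank (5+6)/2 = 5.5.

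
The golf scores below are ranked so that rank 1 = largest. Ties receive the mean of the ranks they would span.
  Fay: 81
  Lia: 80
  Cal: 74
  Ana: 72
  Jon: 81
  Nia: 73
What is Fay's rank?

Sorted (descending): 81, 81, 80, 74, 73, 72
The 2 values of 81 occupy positions 1–2 → average rank (1+2)/2 = 1.5.
Fay has value 81 → rank 1.5.

1.5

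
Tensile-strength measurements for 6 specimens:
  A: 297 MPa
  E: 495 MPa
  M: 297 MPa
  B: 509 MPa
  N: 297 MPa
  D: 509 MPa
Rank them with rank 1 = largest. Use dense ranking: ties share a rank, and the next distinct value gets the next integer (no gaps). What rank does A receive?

3

Sorted (descending): 509, 509, 495, 297, 297, 297
The 2 values of 509 share dense rank 1.
The 3 values of 297 share dense rank 3.
Remaining distinct values take the next consecutive integers.
A has value 297 MPa → rank 3.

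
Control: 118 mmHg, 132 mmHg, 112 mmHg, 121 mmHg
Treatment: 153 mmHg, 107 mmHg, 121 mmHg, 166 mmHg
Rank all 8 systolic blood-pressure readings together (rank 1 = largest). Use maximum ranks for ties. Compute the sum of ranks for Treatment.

16

Sorted (descending): 166, 153, 132, 121, 121, 118, 112, 107
The 2 values of 121 occupy positions 4–5 → each gets rank 5.
Treatment values → pooled ranks: 153→2, 107→8, 121→5, 166→1
Rank sum = 2 + 8 + 5 + 1 = 16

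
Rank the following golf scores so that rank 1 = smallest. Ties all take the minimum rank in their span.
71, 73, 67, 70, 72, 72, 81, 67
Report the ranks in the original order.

Sorted (ascending): 67, 67, 70, 71, 72, 72, 73, 81
The 2 values of 67 occupy positions 1–2 → each gets rank 1.
The 2 values of 72 occupy positions 5–6 → each gets rank 5.

4, 7, 1, 3, 5, 5, 8, 1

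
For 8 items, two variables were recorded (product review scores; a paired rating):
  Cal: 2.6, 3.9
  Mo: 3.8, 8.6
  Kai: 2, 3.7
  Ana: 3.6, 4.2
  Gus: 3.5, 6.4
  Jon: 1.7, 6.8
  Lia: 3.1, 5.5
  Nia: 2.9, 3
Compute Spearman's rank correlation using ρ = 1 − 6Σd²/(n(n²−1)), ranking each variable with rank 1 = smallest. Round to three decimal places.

Ranks of variable 1: 3, 8, 2, 7, 6, 1, 5, 4
Ranks of variable 2: 3, 8, 2, 4, 6, 7, 5, 1
d = r₁ − r₂: 0, 0, 0, 3, 0, -6, 0, 3
d²: 0, 0, 0, 9, 0, 36, 0, 9; Σd² = 54
ρ = 1 − 6·54/(8·63) = 1 − 324/504 = 0.357

0.357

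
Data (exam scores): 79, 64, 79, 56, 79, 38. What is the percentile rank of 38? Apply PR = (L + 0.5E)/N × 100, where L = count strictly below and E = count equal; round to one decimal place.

N = 6.
Strictly below 38: 0. Equal to 38: 1.
PR = (0 + 0.5·1)/6 × 100 = 8.3

8.3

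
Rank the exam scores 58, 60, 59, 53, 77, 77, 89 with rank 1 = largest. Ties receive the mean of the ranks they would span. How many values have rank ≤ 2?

Sorted (descending): 89, 77, 77, 60, 59, 58, 53
The 2 values of 77 occupy positions 2–3 → average rank (2+3)/2 = 2.5.
Ranks ≤ 2: {1} → 1 value.

1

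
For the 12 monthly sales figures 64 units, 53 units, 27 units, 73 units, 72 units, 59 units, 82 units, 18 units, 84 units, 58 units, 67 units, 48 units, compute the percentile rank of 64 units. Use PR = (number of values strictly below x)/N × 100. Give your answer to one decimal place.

50.0

N = 12.
Strictly below 64: 6. Equal to 64: 1.
PR = 6/12 × 100 = 50.0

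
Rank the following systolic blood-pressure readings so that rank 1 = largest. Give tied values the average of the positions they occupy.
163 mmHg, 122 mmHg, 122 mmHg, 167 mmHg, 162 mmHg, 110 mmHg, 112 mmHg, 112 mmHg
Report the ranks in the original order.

Sorted (descending): 167, 163, 162, 122, 122, 112, 112, 110
The 2 values of 122 occupy positions 4–5 → average rank (4+5)/2 = 4.5.
The 2 values of 112 occupy positions 6–7 → average rank (6+7)/2 = 6.5.

2, 4.5, 4.5, 1, 3, 8, 6.5, 6.5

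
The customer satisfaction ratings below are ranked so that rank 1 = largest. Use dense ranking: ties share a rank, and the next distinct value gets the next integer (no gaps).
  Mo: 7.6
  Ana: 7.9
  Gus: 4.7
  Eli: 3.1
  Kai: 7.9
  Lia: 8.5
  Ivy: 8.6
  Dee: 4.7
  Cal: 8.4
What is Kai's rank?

Sorted (descending): 8.6, 8.5, 8.4, 7.9, 7.9, 7.6, 4.7, 4.7, 3.1
The 2 values of 7.9 share dense rank 4.
The 2 values of 4.7 share dense rank 6.
Remaining distinct values take the next consecutive integers.
Kai has value 7.9 → rank 4.

4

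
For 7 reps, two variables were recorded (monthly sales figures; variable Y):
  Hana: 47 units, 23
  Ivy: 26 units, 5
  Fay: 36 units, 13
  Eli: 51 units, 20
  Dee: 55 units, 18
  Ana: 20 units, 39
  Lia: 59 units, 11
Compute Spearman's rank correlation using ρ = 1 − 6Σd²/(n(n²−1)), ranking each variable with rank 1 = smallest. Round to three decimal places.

-0.250

Ranks of variable 1: 4, 2, 3, 5, 6, 1, 7
Ranks of variable 2: 6, 1, 3, 5, 4, 7, 2
d = r₁ − r₂: -2, 1, 0, 0, 2, -6, 5
d²: 4, 1, 0, 0, 4, 36, 25; Σd² = 70
ρ = 1 − 6·70/(7·48) = 1 − 420/336 = -0.250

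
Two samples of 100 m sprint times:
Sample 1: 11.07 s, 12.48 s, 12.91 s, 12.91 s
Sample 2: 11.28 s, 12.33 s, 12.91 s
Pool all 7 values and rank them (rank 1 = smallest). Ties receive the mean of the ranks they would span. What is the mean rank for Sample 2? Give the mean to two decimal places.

3.67

Sorted (ascending): 11.07, 11.28, 12.33, 12.48, 12.91, 12.91, 12.91
The 3 values of 12.91 occupy positions 5–7 → average rank 6.
Sample 2 values → pooled ranks: 11.28→2, 12.33→3, 12.91→6
Mean rank = (2 + 3 + 6) / 3 = 3.67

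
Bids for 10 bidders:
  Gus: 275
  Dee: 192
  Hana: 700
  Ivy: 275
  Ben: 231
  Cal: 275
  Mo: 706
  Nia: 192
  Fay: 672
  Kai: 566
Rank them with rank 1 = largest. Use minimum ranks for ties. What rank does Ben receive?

8

Sorted (descending): 706, 700, 672, 566, 275, 275, 275, 231, 192, 192
The 3 values of 275 occupy positions 5–7 → each gets rank 5.
The 2 values of 192 occupy positions 9–10 → each gets rank 9.
Ben has value 231 → rank 8.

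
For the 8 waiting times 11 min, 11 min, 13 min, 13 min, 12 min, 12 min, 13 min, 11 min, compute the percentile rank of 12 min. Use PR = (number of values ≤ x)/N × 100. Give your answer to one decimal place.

62.5

N = 8.
Strictly below 12: 3. Equal to 12: 2.
PR = 5/8 × 100 = 62.5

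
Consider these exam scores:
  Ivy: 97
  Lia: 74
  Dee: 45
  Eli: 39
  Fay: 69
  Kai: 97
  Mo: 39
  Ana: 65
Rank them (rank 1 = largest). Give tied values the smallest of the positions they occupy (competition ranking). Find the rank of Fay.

Sorted (descending): 97, 97, 74, 69, 65, 45, 39, 39
The 2 values of 97 occupy positions 1–2 → each gets rank 1.
The 2 values of 39 occupy positions 7–8 → each gets rank 7.
Fay has value 69 → rank 4.

4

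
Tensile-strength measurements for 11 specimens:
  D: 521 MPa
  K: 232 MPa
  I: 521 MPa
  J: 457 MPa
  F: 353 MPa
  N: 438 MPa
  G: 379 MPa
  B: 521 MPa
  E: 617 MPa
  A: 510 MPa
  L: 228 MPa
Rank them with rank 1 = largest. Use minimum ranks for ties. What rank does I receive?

Sorted (descending): 617, 521, 521, 521, 510, 457, 438, 379, 353, 232, 228
The 3 values of 521 occupy positions 2–4 → each gets rank 2.
I has value 521 MPa → rank 2.

2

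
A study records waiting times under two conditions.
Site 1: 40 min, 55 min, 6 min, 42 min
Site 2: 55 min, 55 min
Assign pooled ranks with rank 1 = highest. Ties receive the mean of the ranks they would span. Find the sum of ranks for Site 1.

Sorted (descending): 55, 55, 55, 42, 40, 6
The 3 values of 55 occupy positions 1–3 → average rank 2.
Site 1 values → pooled ranks: 40→5, 55→2, 6→6, 42→4
Rank sum = 5 + 2 + 6 + 4 = 17

17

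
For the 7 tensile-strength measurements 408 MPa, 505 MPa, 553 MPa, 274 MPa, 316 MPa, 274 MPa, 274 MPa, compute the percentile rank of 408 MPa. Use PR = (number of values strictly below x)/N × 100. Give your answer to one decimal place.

N = 7.
Strictly below 408: 4. Equal to 408: 1.
PR = 4/7 × 100 = 57.1

57.1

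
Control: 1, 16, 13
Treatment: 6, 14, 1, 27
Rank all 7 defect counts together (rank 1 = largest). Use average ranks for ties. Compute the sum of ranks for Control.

12.5

Sorted (descending): 27, 16, 14, 13, 6, 1, 1
The 2 values of 1 occupy positions 6–7 → average rank (6+7)/2 = 6.5.
Control values → pooled ranks: 1→6.5, 16→2, 13→4
Rank sum = 6.5 + 2 + 4 = 12.5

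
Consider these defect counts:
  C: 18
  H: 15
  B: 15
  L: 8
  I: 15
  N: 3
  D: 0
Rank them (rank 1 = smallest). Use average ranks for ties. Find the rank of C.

7

Sorted (ascending): 0, 3, 8, 15, 15, 15, 18
The 3 values of 15 occupy positions 4–6 → average rank 5.
C has value 18 → rank 7.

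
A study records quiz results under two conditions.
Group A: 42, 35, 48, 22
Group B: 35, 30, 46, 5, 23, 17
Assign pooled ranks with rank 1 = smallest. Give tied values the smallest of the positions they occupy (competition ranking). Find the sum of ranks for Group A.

27

Sorted (ascending): 5, 17, 22, 23, 30, 35, 35, 42, 46, 48
The 2 values of 35 occupy positions 6–7 → each gets rank 6.
Group A values → pooled ranks: 42→8, 35→6, 48→10, 22→3
Rank sum = 8 + 6 + 10 + 3 = 27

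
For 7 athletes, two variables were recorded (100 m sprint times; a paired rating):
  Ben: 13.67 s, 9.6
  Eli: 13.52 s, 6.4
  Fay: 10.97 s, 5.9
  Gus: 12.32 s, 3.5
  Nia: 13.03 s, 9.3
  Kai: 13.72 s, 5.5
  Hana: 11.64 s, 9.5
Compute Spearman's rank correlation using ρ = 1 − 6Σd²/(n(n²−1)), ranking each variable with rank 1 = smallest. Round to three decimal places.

0.071

Ranks of variable 1: 6, 5, 1, 3, 4, 7, 2
Ranks of variable 2: 7, 4, 3, 1, 5, 2, 6
d = r₁ − r₂: -1, 1, -2, 2, -1, 5, -4
d²: 1, 1, 4, 4, 1, 25, 16; Σd² = 52
ρ = 1 − 6·52/(7·48) = 1 − 312/336 = 0.071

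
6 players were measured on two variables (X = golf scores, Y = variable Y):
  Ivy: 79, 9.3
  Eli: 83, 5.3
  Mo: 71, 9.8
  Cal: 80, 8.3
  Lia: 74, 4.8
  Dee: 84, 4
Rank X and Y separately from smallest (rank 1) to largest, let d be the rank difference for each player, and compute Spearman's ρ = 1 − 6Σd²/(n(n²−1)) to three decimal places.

-0.657

Ranks of variable 1: 3, 5, 1, 4, 2, 6
Ranks of variable 2: 5, 3, 6, 4, 2, 1
d = r₁ − r₂: -2, 2, -5, 0, 0, 5
d²: 4, 4, 25, 0, 0, 25; Σd² = 58
ρ = 1 − 6·58/(6·35) = 1 − 348/210 = -0.657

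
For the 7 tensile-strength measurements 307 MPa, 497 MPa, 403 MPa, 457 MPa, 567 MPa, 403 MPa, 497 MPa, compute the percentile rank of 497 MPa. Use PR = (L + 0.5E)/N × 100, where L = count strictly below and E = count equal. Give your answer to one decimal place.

N = 7.
Strictly below 497: 4. Equal to 497: 2.
PR = (4 + 0.5·2)/7 × 100 = 71.4

71.4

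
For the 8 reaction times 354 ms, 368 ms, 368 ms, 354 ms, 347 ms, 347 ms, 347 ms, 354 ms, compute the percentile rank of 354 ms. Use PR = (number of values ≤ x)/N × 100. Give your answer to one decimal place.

75.0

N = 8.
Strictly below 354: 3. Equal to 354: 3.
PR = 6/8 × 100 = 75.0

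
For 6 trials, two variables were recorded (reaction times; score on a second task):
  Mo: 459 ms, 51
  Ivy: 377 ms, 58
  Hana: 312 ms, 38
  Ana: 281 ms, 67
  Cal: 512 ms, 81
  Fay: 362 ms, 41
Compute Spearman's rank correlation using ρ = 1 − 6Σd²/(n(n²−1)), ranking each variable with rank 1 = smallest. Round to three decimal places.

0.371

Ranks of variable 1: 5, 4, 2, 1, 6, 3
Ranks of variable 2: 3, 4, 1, 5, 6, 2
d = r₁ − r₂: 2, 0, 1, -4, 0, 1
d²: 4, 0, 1, 16, 0, 1; Σd² = 22
ρ = 1 − 6·22/(6·35) = 1 − 132/210 = 0.371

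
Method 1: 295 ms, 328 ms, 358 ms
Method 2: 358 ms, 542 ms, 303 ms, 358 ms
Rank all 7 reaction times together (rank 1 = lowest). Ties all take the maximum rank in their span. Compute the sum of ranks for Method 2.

21

Sorted (ascending): 295, 303, 328, 358, 358, 358, 542
The 3 values of 358 occupy positions 4–6 → each gets rank 6.
Method 2 values → pooled ranks: 358→6, 542→7, 303→2, 358→6
Rank sum = 6 + 7 + 2 + 6 = 21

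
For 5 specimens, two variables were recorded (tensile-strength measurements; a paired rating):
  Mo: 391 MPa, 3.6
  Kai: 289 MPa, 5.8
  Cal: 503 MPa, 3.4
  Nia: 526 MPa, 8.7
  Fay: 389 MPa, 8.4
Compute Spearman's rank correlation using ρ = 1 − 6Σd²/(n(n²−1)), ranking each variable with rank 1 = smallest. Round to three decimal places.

Ranks of variable 1: 3, 1, 4, 5, 2
Ranks of variable 2: 2, 3, 1, 5, 4
d = r₁ − r₂: 1, -2, 3, 0, -2
d²: 1, 4, 9, 0, 4; Σd² = 18
ρ = 1 − 6·18/(5·24) = 1 − 108/120 = 0.100

0.100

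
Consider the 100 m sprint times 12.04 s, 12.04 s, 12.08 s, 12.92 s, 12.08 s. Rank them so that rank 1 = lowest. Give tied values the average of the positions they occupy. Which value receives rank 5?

Sorted (ascending): 12.04, 12.04, 12.08, 12.08, 12.92
The 2 values of 12.04 occupy positions 1–2 → average rank (1+2)/2 = 1.5.
The 2 values of 12.08 occupy positions 3–4 → average rank (3+4)/2 = 3.5.
Rank 5 → value 12.92.

12.92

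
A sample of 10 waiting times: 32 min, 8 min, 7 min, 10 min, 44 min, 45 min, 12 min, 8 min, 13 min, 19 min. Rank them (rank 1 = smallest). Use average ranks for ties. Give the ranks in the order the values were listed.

8, 2.5, 1, 4, 9, 10, 5, 2.5, 6, 7

Sorted (ascending): 7, 8, 8, 10, 12, 13, 19, 32, 44, 45
The 2 values of 8 occupy positions 2–3 → average rank (2+3)/2 = 2.5.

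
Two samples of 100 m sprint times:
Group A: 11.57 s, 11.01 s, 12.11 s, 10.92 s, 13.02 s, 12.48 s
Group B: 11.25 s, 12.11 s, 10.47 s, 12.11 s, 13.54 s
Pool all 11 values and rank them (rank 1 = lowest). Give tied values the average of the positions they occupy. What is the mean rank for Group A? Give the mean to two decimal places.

6.00

Sorted (ascending): 10.47, 10.92, 11.01, 11.25, 11.57, 12.11, 12.11, 12.11, 12.48, 13.02, 13.54
The 3 values of 12.11 occupy positions 6–8 → average rank 7.
Group A values → pooled ranks: 11.57→5, 11.01→3, 12.11→7, 10.92→2, 13.02→10, 12.48→9
Mean rank = (5 + 3 + 7 + 2 + 10 + 9) / 6 = 6.00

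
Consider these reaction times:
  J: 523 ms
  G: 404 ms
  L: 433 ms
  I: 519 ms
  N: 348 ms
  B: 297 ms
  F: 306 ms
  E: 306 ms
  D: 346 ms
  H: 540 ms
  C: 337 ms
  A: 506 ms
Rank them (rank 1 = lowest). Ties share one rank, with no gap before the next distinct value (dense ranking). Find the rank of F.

Sorted (ascending): 297, 306, 306, 337, 346, 348, 404, 433, 506, 519, 523, 540
The 2 values of 306 share dense rank 2.
Remaining distinct values take the next consecutive integers.
F has value 306 ms → rank 2.

2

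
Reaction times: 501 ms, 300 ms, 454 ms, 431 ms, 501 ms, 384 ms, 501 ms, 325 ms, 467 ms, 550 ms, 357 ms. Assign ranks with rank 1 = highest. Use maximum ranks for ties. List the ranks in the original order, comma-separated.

Sorted (descending): 550, 501, 501, 501, 467, 454, 431, 384, 357, 325, 300
The 3 values of 501 occupy positions 2–4 → each gets rank 4.

4, 11, 6, 7, 4, 8, 4, 10, 5, 1, 9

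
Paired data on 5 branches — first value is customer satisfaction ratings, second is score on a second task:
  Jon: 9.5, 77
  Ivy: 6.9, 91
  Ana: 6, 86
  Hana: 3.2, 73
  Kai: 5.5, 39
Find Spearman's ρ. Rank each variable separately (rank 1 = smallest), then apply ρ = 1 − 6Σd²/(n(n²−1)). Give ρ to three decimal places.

0.600

Ranks of variable 1: 5, 4, 3, 1, 2
Ranks of variable 2: 3, 5, 4, 2, 1
d = r₁ − r₂: 2, -1, -1, -1, 1
d²: 4, 1, 1, 1, 1; Σd² = 8
ρ = 1 − 6·8/(5·24) = 1 − 48/120 = 0.600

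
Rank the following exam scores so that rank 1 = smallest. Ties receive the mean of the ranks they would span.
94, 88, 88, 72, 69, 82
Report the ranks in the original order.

6, 4.5, 4.5, 2, 1, 3

Sorted (ascending): 69, 72, 82, 88, 88, 94
The 2 values of 88 occupy positions 4–5 → average rank (4+5)/2 = 4.5.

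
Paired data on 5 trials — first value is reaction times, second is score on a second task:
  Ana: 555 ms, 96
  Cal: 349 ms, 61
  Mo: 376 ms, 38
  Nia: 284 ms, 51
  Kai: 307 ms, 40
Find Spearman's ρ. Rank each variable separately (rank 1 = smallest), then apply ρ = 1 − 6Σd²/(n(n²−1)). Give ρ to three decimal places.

Ranks of variable 1: 5, 3, 4, 1, 2
Ranks of variable 2: 5, 4, 1, 3, 2
d = r₁ − r₂: 0, -1, 3, -2, 0
d²: 0, 1, 9, 4, 0; Σd² = 14
ρ = 1 − 6·14/(5·24) = 1 − 84/120 = 0.300

0.300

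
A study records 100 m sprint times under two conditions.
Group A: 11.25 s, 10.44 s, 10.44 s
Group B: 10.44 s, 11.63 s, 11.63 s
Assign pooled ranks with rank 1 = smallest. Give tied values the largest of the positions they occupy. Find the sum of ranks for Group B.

Sorted (ascending): 10.44, 10.44, 10.44, 11.25, 11.63, 11.63
The 3 values of 10.44 occupy positions 1–3 → each gets rank 3.
The 2 values of 11.63 occupy positions 5–6 → each gets rank 6.
Group B values → pooled ranks: 10.44→3, 11.63→6, 11.63→6
Rank sum = 3 + 6 + 6 = 15

15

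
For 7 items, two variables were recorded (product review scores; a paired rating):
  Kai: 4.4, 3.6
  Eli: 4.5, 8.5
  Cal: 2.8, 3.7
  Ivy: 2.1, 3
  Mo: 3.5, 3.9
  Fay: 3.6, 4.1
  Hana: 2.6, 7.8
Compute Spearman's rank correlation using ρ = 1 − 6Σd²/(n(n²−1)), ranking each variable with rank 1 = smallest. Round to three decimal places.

0.429

Ranks of variable 1: 6, 7, 3, 1, 4, 5, 2
Ranks of variable 2: 2, 7, 3, 1, 4, 5, 6
d = r₁ − r₂: 4, 0, 0, 0, 0, 0, -4
d²: 16, 0, 0, 0, 0, 0, 16; Σd² = 32
ρ = 1 − 6·32/(7·48) = 1 − 192/336 = 0.429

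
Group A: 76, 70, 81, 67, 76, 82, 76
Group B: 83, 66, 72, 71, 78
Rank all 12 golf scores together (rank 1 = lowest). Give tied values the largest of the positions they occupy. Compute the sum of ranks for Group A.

Sorted (ascending): 66, 67, 70, 71, 72, 76, 76, 76, 78, 81, 82, 83
The 3 values of 76 occupy positions 6–8 → each gets rank 8.
Group A values → pooled ranks: 76→8, 70→3, 81→10, 67→2, 76→8, 82→11, 76→8
Rank sum = 8 + 3 + 10 + 2 + 8 + 11 + 8 = 50

50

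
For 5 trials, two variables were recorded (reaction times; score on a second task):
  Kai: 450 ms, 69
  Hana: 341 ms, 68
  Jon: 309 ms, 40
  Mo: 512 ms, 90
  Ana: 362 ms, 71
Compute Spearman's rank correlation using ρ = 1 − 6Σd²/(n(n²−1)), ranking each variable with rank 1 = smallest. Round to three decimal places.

Ranks of variable 1: 4, 2, 1, 5, 3
Ranks of variable 2: 3, 2, 1, 5, 4
d = r₁ − r₂: 1, 0, 0, 0, -1
d²: 1, 0, 0, 0, 1; Σd² = 2
ρ = 1 − 6·2/(5·24) = 1 − 12/120 = 0.900

0.900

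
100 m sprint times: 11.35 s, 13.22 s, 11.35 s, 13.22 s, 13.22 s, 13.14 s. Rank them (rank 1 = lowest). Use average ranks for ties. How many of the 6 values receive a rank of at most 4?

Sorted (ascending): 11.35, 11.35, 13.14, 13.22, 13.22, 13.22
The 2 values of 11.35 occupy positions 1–2 → average rank (1+2)/2 = 1.5.
The 3 values of 13.22 occupy positions 4–6 → average rank 5.
Ranks ≤ 4: {1.5, 1.5, 3} → 3 values.

3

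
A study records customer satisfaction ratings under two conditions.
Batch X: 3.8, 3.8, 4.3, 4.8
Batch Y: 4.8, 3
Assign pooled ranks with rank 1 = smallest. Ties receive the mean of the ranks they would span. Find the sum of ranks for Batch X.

Sorted (ascending): 3, 3.8, 3.8, 4.3, 4.8, 4.8
The 2 values of 3.8 occupy positions 2–3 → average rank (2+3)/2 = 2.5.
The 2 values of 4.8 occupy positions 5–6 → average rank (5+6)/2 = 5.5.
Batch X values → pooled ranks: 3.8→2.5, 3.8→2.5, 4.3→4, 4.8→5.5
Rank sum = 2.5 + 2.5 + 4 + 5.5 = 14.5

14.5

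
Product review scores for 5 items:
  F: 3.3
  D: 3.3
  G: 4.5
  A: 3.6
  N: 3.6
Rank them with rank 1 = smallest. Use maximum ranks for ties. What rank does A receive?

Sorted (ascending): 3.3, 3.3, 3.6, 3.6, 4.5
The 2 values of 3.3 occupy positions 1–2 → each gets rank 2.
The 2 values of 3.6 occupy positions 3–4 → each gets rank 4.
A has value 3.6 → rank 4.

4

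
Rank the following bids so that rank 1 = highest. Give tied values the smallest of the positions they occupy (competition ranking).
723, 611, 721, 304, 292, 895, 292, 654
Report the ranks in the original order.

Sorted (descending): 895, 723, 721, 654, 611, 304, 292, 292
The 2 values of 292 occupy positions 7–8 → each gets rank 7.

2, 5, 3, 6, 7, 1, 7, 4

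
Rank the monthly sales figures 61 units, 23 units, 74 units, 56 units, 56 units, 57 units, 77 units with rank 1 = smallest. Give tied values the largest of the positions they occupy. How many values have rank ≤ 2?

1

Sorted (ascending): 23, 56, 56, 57, 61, 74, 77
The 2 values of 56 occupy positions 2–3 → each gets rank 3.
Ranks ≤ 2: {1} → 1 value.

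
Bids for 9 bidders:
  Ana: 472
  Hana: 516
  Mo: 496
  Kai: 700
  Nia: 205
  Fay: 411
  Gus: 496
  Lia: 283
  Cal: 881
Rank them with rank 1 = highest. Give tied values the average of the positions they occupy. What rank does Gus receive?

4.5

Sorted (descending): 881, 700, 516, 496, 496, 472, 411, 283, 205
The 2 values of 496 occupy positions 4–5 → average rank (4+5)/2 = 4.5.
Gus has value 496 → rank 4.5.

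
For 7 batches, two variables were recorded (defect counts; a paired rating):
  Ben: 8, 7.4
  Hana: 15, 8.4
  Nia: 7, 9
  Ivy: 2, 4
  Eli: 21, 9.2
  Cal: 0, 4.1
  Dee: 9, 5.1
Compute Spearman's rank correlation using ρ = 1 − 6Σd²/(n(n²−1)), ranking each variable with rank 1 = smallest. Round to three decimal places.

0.714

Ranks of variable 1: 4, 6, 3, 2, 7, 1, 5
Ranks of variable 2: 4, 5, 6, 1, 7, 2, 3
d = r₁ − r₂: 0, 1, -3, 1, 0, -1, 2
d²: 0, 1, 9, 1, 0, 1, 4; Σd² = 16
ρ = 1 − 6·16/(7·48) = 1 − 96/336 = 0.714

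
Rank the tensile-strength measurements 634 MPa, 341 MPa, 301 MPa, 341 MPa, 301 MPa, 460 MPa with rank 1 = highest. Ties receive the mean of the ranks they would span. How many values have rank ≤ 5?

4

Sorted (descending): 634, 460, 341, 341, 301, 301
The 2 values of 341 occupy positions 3–4 → average rank (3+4)/2 = 3.5.
The 2 values of 301 occupy positions 5–6 → average rank (5+6)/2 = 5.5.
Ranks ≤ 5: {1, 2, 3.5, 3.5} → 4 values.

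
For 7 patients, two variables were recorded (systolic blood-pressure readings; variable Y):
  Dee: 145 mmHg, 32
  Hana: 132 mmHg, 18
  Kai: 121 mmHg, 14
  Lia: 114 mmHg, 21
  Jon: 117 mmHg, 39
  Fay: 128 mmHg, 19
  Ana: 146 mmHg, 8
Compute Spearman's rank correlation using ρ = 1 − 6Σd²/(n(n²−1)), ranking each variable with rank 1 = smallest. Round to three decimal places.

Ranks of variable 1: 6, 5, 3, 1, 2, 4, 7
Ranks of variable 2: 6, 3, 2, 5, 7, 4, 1
d = r₁ − r₂: 0, 2, 1, -4, -5, 0, 6
d²: 0, 4, 1, 16, 25, 0, 36; Σd² = 82
ρ = 1 − 6·82/(7·48) = 1 − 492/336 = -0.464

-0.464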